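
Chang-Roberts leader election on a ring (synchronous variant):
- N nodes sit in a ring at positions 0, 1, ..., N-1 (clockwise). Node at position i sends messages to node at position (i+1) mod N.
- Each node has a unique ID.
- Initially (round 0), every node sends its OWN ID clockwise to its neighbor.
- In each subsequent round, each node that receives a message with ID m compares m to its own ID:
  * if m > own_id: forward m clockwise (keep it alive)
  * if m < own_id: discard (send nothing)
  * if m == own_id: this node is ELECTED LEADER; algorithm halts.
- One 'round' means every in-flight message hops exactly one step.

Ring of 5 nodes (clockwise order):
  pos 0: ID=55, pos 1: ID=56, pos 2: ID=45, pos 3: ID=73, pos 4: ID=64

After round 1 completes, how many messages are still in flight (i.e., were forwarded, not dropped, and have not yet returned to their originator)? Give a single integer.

Round 1: pos1(id56) recv 55: drop; pos2(id45) recv 56: fwd; pos3(id73) recv 45: drop; pos4(id64) recv 73: fwd; pos0(id55) recv 64: fwd
After round 1: 3 messages still in flight

Answer: 3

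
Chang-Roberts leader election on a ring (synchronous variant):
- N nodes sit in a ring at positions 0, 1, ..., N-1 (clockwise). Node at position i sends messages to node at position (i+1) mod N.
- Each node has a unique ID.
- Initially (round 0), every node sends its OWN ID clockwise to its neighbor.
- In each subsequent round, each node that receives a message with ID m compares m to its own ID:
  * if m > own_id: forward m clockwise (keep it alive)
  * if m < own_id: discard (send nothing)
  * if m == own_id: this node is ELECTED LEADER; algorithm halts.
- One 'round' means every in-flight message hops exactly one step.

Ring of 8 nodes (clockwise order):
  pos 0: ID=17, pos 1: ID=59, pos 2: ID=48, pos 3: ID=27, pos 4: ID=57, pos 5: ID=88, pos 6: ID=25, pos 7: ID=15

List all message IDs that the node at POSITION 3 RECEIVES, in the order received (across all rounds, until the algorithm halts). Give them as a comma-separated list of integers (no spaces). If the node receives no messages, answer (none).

Round 1: pos1(id59) recv 17: drop; pos2(id48) recv 59: fwd; pos3(id27) recv 48: fwd; pos4(id57) recv 27: drop; pos5(id88) recv 57: drop; pos6(id25) recv 88: fwd; pos7(id15) recv 25: fwd; pos0(id17) recv 15: drop
Round 2: pos3(id27) recv 59: fwd; pos4(id57) recv 48: drop; pos7(id15) recv 88: fwd; pos0(id17) recv 25: fwd
Round 3: pos4(id57) recv 59: fwd; pos0(id17) recv 88: fwd; pos1(id59) recv 25: drop
Round 4: pos5(id88) recv 59: drop; pos1(id59) recv 88: fwd
Round 5: pos2(id48) recv 88: fwd
Round 6: pos3(id27) recv 88: fwd
Round 7: pos4(id57) recv 88: fwd
Round 8: pos5(id88) recv 88: ELECTED

Answer: 48,59,88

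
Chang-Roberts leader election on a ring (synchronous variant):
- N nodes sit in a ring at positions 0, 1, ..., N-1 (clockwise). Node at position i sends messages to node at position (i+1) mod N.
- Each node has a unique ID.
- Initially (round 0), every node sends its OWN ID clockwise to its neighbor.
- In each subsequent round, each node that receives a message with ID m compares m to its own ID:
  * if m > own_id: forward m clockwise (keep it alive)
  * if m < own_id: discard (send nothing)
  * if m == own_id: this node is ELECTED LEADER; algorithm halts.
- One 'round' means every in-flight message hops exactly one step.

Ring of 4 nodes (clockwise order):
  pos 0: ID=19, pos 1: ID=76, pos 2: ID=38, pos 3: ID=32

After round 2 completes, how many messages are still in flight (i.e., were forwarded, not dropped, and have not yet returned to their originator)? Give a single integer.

Answer: 2

Derivation:
Round 1: pos1(id76) recv 19: drop; pos2(id38) recv 76: fwd; pos3(id32) recv 38: fwd; pos0(id19) recv 32: fwd
Round 2: pos3(id32) recv 76: fwd; pos0(id19) recv 38: fwd; pos1(id76) recv 32: drop
After round 2: 2 messages still in flight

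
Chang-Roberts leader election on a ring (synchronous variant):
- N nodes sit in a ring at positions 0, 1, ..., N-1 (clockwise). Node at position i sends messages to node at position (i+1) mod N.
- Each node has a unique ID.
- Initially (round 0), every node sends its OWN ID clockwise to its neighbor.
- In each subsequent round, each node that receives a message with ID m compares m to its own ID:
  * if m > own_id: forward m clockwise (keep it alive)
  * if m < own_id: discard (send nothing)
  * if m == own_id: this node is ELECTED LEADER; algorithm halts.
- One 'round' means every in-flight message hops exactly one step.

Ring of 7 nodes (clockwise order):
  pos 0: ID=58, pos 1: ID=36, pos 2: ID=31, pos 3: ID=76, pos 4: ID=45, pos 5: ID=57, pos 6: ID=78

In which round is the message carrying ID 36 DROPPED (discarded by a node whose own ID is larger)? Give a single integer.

Answer: 2

Derivation:
Round 1: pos1(id36) recv 58: fwd; pos2(id31) recv 36: fwd; pos3(id76) recv 31: drop; pos4(id45) recv 76: fwd; pos5(id57) recv 45: drop; pos6(id78) recv 57: drop; pos0(id58) recv 78: fwd
Round 2: pos2(id31) recv 58: fwd; pos3(id76) recv 36: drop; pos5(id57) recv 76: fwd; pos1(id36) recv 78: fwd
Round 3: pos3(id76) recv 58: drop; pos6(id78) recv 76: drop; pos2(id31) recv 78: fwd
Round 4: pos3(id76) recv 78: fwd
Round 5: pos4(id45) recv 78: fwd
Round 6: pos5(id57) recv 78: fwd
Round 7: pos6(id78) recv 78: ELECTED
Message ID 36 originates at pos 1; dropped at pos 3 in round 2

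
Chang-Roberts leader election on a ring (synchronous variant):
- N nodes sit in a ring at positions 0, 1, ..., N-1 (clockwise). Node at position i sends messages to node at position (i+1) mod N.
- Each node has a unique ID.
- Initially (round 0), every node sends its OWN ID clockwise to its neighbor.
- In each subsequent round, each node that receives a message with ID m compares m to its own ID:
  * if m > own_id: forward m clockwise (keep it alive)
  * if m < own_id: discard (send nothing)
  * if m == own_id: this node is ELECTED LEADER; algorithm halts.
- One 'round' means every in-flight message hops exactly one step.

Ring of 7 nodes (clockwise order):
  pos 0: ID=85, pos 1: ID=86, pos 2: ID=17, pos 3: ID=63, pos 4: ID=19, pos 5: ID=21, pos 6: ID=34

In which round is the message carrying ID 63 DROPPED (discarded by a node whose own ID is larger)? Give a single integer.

Answer: 4

Derivation:
Round 1: pos1(id86) recv 85: drop; pos2(id17) recv 86: fwd; pos3(id63) recv 17: drop; pos4(id19) recv 63: fwd; pos5(id21) recv 19: drop; pos6(id34) recv 21: drop; pos0(id85) recv 34: drop
Round 2: pos3(id63) recv 86: fwd; pos5(id21) recv 63: fwd
Round 3: pos4(id19) recv 86: fwd; pos6(id34) recv 63: fwd
Round 4: pos5(id21) recv 86: fwd; pos0(id85) recv 63: drop
Round 5: pos6(id34) recv 86: fwd
Round 6: pos0(id85) recv 86: fwd
Round 7: pos1(id86) recv 86: ELECTED
Message ID 63 originates at pos 3; dropped at pos 0 in round 4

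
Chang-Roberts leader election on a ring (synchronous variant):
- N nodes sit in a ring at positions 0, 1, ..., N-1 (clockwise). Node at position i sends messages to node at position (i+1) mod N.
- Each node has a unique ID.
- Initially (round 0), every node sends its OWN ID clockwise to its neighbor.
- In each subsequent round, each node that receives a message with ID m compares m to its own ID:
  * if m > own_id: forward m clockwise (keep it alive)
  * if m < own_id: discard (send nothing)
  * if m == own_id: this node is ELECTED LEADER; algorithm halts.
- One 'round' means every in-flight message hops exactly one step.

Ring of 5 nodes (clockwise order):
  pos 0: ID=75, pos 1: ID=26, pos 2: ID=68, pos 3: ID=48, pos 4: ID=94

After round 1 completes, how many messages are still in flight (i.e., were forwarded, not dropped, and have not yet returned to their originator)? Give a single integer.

Answer: 3

Derivation:
Round 1: pos1(id26) recv 75: fwd; pos2(id68) recv 26: drop; pos3(id48) recv 68: fwd; pos4(id94) recv 48: drop; pos0(id75) recv 94: fwd
After round 1: 3 messages still in flight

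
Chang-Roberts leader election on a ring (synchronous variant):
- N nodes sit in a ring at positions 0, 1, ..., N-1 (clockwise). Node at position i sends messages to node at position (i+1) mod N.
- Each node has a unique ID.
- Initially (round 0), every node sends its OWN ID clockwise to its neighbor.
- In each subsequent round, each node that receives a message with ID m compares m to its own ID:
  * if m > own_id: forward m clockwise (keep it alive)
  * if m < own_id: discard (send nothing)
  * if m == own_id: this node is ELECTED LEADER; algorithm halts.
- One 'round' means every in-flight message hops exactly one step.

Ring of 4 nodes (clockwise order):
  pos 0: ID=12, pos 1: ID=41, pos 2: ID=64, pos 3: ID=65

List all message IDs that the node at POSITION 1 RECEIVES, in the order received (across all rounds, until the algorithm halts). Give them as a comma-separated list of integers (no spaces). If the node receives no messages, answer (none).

Answer: 12,65

Derivation:
Round 1: pos1(id41) recv 12: drop; pos2(id64) recv 41: drop; pos3(id65) recv 64: drop; pos0(id12) recv 65: fwd
Round 2: pos1(id41) recv 65: fwd
Round 3: pos2(id64) recv 65: fwd
Round 4: pos3(id65) recv 65: ELECTED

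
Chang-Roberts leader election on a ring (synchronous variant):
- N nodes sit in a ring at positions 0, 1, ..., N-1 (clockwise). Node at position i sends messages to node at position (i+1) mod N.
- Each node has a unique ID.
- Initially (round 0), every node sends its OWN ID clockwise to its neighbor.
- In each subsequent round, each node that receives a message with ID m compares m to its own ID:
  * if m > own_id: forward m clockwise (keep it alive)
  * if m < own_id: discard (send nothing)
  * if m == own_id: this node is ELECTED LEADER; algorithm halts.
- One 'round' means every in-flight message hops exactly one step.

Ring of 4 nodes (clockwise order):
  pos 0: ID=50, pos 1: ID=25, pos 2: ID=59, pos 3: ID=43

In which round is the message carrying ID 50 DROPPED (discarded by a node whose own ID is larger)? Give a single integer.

Answer: 2

Derivation:
Round 1: pos1(id25) recv 50: fwd; pos2(id59) recv 25: drop; pos3(id43) recv 59: fwd; pos0(id50) recv 43: drop
Round 2: pos2(id59) recv 50: drop; pos0(id50) recv 59: fwd
Round 3: pos1(id25) recv 59: fwd
Round 4: pos2(id59) recv 59: ELECTED
Message ID 50 originates at pos 0; dropped at pos 2 in round 2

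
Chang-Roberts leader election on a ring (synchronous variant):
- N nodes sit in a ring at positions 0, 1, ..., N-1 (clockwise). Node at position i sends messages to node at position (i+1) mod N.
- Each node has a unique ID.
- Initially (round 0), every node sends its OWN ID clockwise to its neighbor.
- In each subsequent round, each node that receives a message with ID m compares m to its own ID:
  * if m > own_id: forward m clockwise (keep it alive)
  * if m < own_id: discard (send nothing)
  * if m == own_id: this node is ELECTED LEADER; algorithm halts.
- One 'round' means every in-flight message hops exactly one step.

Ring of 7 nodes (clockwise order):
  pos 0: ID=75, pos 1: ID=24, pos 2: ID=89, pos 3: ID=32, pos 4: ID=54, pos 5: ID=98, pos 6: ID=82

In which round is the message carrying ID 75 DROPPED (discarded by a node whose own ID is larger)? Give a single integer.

Answer: 2

Derivation:
Round 1: pos1(id24) recv 75: fwd; pos2(id89) recv 24: drop; pos3(id32) recv 89: fwd; pos4(id54) recv 32: drop; pos5(id98) recv 54: drop; pos6(id82) recv 98: fwd; pos0(id75) recv 82: fwd
Round 2: pos2(id89) recv 75: drop; pos4(id54) recv 89: fwd; pos0(id75) recv 98: fwd; pos1(id24) recv 82: fwd
Round 3: pos5(id98) recv 89: drop; pos1(id24) recv 98: fwd; pos2(id89) recv 82: drop
Round 4: pos2(id89) recv 98: fwd
Round 5: pos3(id32) recv 98: fwd
Round 6: pos4(id54) recv 98: fwd
Round 7: pos5(id98) recv 98: ELECTED
Message ID 75 originates at pos 0; dropped at pos 2 in round 2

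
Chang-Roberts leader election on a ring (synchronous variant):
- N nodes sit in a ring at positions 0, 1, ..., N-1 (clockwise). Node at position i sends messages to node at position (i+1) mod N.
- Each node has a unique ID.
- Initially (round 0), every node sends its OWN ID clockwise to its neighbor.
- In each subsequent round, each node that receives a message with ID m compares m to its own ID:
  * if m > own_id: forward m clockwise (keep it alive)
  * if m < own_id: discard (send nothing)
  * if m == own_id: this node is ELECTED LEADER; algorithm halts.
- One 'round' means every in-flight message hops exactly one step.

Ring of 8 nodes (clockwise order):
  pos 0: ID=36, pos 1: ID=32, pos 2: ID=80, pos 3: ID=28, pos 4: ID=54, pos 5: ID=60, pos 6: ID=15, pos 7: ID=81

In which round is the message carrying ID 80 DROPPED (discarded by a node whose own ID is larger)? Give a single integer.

Answer: 5

Derivation:
Round 1: pos1(id32) recv 36: fwd; pos2(id80) recv 32: drop; pos3(id28) recv 80: fwd; pos4(id54) recv 28: drop; pos5(id60) recv 54: drop; pos6(id15) recv 60: fwd; pos7(id81) recv 15: drop; pos0(id36) recv 81: fwd
Round 2: pos2(id80) recv 36: drop; pos4(id54) recv 80: fwd; pos7(id81) recv 60: drop; pos1(id32) recv 81: fwd
Round 3: pos5(id60) recv 80: fwd; pos2(id80) recv 81: fwd
Round 4: pos6(id15) recv 80: fwd; pos3(id28) recv 81: fwd
Round 5: pos7(id81) recv 80: drop; pos4(id54) recv 81: fwd
Round 6: pos5(id60) recv 81: fwd
Round 7: pos6(id15) recv 81: fwd
Round 8: pos7(id81) recv 81: ELECTED
Message ID 80 originates at pos 2; dropped at pos 7 in round 5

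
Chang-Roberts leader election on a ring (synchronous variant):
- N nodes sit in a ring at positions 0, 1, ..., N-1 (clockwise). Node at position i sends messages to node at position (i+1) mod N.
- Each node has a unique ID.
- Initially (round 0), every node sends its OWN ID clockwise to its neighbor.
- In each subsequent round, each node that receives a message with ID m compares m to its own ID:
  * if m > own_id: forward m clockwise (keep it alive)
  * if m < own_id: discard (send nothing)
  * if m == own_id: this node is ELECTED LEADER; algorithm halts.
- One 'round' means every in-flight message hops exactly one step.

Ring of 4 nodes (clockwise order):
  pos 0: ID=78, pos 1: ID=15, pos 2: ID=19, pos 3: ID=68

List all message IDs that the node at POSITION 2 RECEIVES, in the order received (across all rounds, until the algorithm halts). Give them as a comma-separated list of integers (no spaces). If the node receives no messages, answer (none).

Answer: 15,78

Derivation:
Round 1: pos1(id15) recv 78: fwd; pos2(id19) recv 15: drop; pos3(id68) recv 19: drop; pos0(id78) recv 68: drop
Round 2: pos2(id19) recv 78: fwd
Round 3: pos3(id68) recv 78: fwd
Round 4: pos0(id78) recv 78: ELECTED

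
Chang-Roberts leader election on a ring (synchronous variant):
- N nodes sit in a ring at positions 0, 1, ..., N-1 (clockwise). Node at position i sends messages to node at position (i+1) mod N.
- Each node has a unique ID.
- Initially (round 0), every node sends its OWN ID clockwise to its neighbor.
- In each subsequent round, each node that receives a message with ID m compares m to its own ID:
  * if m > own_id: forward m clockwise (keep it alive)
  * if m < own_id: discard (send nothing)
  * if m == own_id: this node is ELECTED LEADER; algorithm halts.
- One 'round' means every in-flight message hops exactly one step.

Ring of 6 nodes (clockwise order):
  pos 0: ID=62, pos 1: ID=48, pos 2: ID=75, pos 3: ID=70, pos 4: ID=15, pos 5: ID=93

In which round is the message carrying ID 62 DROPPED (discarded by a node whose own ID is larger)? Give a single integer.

Answer: 2

Derivation:
Round 1: pos1(id48) recv 62: fwd; pos2(id75) recv 48: drop; pos3(id70) recv 75: fwd; pos4(id15) recv 70: fwd; pos5(id93) recv 15: drop; pos0(id62) recv 93: fwd
Round 2: pos2(id75) recv 62: drop; pos4(id15) recv 75: fwd; pos5(id93) recv 70: drop; pos1(id48) recv 93: fwd
Round 3: pos5(id93) recv 75: drop; pos2(id75) recv 93: fwd
Round 4: pos3(id70) recv 93: fwd
Round 5: pos4(id15) recv 93: fwd
Round 6: pos5(id93) recv 93: ELECTED
Message ID 62 originates at pos 0; dropped at pos 2 in round 2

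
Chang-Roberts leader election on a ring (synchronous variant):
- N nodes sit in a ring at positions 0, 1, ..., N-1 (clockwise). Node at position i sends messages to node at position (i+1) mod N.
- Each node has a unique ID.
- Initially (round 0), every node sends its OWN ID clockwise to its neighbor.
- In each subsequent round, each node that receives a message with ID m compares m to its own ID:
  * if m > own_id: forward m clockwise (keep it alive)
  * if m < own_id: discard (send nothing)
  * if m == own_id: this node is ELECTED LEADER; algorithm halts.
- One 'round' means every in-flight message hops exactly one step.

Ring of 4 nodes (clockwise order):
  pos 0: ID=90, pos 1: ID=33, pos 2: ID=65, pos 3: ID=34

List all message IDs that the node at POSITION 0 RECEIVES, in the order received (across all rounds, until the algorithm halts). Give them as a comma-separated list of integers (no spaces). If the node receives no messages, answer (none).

Answer: 34,65,90

Derivation:
Round 1: pos1(id33) recv 90: fwd; pos2(id65) recv 33: drop; pos3(id34) recv 65: fwd; pos0(id90) recv 34: drop
Round 2: pos2(id65) recv 90: fwd; pos0(id90) recv 65: drop
Round 3: pos3(id34) recv 90: fwd
Round 4: pos0(id90) recv 90: ELECTED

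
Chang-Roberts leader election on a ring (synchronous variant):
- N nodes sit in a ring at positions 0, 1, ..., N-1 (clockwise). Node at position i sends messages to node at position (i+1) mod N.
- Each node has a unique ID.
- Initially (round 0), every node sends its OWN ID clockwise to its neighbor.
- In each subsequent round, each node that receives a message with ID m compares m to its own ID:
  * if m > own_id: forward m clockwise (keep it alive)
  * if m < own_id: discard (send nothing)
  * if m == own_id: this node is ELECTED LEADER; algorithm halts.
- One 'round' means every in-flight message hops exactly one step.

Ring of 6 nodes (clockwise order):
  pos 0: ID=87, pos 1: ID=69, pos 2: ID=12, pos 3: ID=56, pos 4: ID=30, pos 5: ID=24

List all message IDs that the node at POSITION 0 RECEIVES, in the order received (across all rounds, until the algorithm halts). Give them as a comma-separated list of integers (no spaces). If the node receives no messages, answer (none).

Round 1: pos1(id69) recv 87: fwd; pos2(id12) recv 69: fwd; pos3(id56) recv 12: drop; pos4(id30) recv 56: fwd; pos5(id24) recv 30: fwd; pos0(id87) recv 24: drop
Round 2: pos2(id12) recv 87: fwd; pos3(id56) recv 69: fwd; pos5(id24) recv 56: fwd; pos0(id87) recv 30: drop
Round 3: pos3(id56) recv 87: fwd; pos4(id30) recv 69: fwd; pos0(id87) recv 56: drop
Round 4: pos4(id30) recv 87: fwd; pos5(id24) recv 69: fwd
Round 5: pos5(id24) recv 87: fwd; pos0(id87) recv 69: drop
Round 6: pos0(id87) recv 87: ELECTED

Answer: 24,30,56,69,87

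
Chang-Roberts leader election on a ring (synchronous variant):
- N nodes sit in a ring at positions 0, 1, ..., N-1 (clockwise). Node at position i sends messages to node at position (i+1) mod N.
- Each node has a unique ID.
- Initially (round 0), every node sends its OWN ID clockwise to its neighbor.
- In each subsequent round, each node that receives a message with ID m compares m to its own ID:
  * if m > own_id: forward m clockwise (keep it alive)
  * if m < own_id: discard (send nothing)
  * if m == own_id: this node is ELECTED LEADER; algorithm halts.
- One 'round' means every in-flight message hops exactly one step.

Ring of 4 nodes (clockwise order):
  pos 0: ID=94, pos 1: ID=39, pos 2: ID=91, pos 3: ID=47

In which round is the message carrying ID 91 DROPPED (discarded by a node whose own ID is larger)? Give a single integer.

Round 1: pos1(id39) recv 94: fwd; pos2(id91) recv 39: drop; pos3(id47) recv 91: fwd; pos0(id94) recv 47: drop
Round 2: pos2(id91) recv 94: fwd; pos0(id94) recv 91: drop
Round 3: pos3(id47) recv 94: fwd
Round 4: pos0(id94) recv 94: ELECTED
Message ID 91 originates at pos 2; dropped at pos 0 in round 2

Answer: 2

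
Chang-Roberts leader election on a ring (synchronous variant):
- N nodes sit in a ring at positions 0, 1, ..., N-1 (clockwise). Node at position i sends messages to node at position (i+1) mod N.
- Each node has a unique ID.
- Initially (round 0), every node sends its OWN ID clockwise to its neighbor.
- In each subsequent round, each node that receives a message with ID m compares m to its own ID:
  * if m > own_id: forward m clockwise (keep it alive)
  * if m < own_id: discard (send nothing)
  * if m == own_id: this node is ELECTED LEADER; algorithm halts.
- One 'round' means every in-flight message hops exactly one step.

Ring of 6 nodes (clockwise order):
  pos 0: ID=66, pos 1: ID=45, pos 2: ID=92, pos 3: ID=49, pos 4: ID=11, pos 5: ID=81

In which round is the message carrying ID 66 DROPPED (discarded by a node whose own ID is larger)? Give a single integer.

Answer: 2

Derivation:
Round 1: pos1(id45) recv 66: fwd; pos2(id92) recv 45: drop; pos3(id49) recv 92: fwd; pos4(id11) recv 49: fwd; pos5(id81) recv 11: drop; pos0(id66) recv 81: fwd
Round 2: pos2(id92) recv 66: drop; pos4(id11) recv 92: fwd; pos5(id81) recv 49: drop; pos1(id45) recv 81: fwd
Round 3: pos5(id81) recv 92: fwd; pos2(id92) recv 81: drop
Round 4: pos0(id66) recv 92: fwd
Round 5: pos1(id45) recv 92: fwd
Round 6: pos2(id92) recv 92: ELECTED
Message ID 66 originates at pos 0; dropped at pos 2 in round 2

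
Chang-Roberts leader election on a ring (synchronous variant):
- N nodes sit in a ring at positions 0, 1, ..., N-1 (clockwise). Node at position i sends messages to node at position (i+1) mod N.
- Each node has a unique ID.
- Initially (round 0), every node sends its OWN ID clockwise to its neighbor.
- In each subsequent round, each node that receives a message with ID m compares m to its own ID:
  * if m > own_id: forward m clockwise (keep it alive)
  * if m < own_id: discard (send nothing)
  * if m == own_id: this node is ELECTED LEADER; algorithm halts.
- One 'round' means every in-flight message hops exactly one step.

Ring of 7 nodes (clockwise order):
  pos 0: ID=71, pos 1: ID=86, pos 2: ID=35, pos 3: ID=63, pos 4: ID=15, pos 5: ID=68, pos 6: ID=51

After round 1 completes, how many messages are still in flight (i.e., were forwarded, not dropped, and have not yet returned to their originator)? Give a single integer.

Round 1: pos1(id86) recv 71: drop; pos2(id35) recv 86: fwd; pos3(id63) recv 35: drop; pos4(id15) recv 63: fwd; pos5(id68) recv 15: drop; pos6(id51) recv 68: fwd; pos0(id71) recv 51: drop
After round 1: 3 messages still in flight

Answer: 3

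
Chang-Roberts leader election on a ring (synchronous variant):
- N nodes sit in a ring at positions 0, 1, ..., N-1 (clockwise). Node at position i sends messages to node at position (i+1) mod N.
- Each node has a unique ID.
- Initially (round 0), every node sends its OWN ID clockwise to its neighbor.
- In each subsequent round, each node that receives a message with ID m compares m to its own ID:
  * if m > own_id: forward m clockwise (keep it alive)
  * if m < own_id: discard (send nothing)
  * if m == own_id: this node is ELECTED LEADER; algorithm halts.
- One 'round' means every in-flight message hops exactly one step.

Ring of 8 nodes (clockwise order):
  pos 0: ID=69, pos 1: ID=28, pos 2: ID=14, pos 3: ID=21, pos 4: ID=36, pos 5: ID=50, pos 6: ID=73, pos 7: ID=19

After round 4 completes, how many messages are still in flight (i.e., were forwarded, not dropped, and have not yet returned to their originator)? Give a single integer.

Answer: 2

Derivation:
Round 1: pos1(id28) recv 69: fwd; pos2(id14) recv 28: fwd; pos3(id21) recv 14: drop; pos4(id36) recv 21: drop; pos5(id50) recv 36: drop; pos6(id73) recv 50: drop; pos7(id19) recv 73: fwd; pos0(id69) recv 19: drop
Round 2: pos2(id14) recv 69: fwd; pos3(id21) recv 28: fwd; pos0(id69) recv 73: fwd
Round 3: pos3(id21) recv 69: fwd; pos4(id36) recv 28: drop; pos1(id28) recv 73: fwd
Round 4: pos4(id36) recv 69: fwd; pos2(id14) recv 73: fwd
After round 4: 2 messages still in flight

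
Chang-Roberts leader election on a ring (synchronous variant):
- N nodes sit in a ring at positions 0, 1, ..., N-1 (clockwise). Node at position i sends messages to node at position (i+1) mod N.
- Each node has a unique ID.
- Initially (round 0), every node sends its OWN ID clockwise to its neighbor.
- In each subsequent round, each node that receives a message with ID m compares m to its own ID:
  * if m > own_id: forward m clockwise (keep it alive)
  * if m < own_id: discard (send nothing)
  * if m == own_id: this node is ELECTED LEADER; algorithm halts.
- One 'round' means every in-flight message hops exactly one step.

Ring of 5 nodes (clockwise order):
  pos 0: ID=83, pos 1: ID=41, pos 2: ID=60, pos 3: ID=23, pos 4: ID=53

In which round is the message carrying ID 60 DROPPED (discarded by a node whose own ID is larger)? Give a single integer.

Round 1: pos1(id41) recv 83: fwd; pos2(id60) recv 41: drop; pos3(id23) recv 60: fwd; pos4(id53) recv 23: drop; pos0(id83) recv 53: drop
Round 2: pos2(id60) recv 83: fwd; pos4(id53) recv 60: fwd
Round 3: pos3(id23) recv 83: fwd; pos0(id83) recv 60: drop
Round 4: pos4(id53) recv 83: fwd
Round 5: pos0(id83) recv 83: ELECTED
Message ID 60 originates at pos 2; dropped at pos 0 in round 3

Answer: 3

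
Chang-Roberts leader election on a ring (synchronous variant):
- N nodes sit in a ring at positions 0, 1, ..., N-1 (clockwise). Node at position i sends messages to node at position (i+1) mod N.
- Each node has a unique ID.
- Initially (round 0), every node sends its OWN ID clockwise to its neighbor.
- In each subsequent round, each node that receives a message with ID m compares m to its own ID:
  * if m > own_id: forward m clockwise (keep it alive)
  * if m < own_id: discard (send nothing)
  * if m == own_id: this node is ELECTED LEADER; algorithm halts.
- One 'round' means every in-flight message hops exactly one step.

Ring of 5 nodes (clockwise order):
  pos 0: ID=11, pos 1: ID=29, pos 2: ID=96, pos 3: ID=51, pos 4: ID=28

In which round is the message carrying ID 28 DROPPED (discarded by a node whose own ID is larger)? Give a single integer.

Answer: 2

Derivation:
Round 1: pos1(id29) recv 11: drop; pos2(id96) recv 29: drop; pos3(id51) recv 96: fwd; pos4(id28) recv 51: fwd; pos0(id11) recv 28: fwd
Round 2: pos4(id28) recv 96: fwd; pos0(id11) recv 51: fwd; pos1(id29) recv 28: drop
Round 3: pos0(id11) recv 96: fwd; pos1(id29) recv 51: fwd
Round 4: pos1(id29) recv 96: fwd; pos2(id96) recv 51: drop
Round 5: pos2(id96) recv 96: ELECTED
Message ID 28 originates at pos 4; dropped at pos 1 in round 2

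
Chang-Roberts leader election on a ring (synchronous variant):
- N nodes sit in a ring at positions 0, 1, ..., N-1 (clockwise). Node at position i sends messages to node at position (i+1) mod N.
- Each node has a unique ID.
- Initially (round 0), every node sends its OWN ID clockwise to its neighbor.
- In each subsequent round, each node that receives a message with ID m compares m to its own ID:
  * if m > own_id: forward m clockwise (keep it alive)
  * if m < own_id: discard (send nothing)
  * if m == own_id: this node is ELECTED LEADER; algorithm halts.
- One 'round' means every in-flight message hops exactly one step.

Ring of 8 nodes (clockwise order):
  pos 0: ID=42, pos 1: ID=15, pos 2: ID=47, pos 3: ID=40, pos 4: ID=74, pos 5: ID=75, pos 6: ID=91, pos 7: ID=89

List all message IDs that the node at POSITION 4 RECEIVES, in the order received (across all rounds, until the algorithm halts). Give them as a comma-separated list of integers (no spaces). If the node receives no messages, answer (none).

Answer: 40,47,89,91

Derivation:
Round 1: pos1(id15) recv 42: fwd; pos2(id47) recv 15: drop; pos3(id40) recv 47: fwd; pos4(id74) recv 40: drop; pos5(id75) recv 74: drop; pos6(id91) recv 75: drop; pos7(id89) recv 91: fwd; pos0(id42) recv 89: fwd
Round 2: pos2(id47) recv 42: drop; pos4(id74) recv 47: drop; pos0(id42) recv 91: fwd; pos1(id15) recv 89: fwd
Round 3: pos1(id15) recv 91: fwd; pos2(id47) recv 89: fwd
Round 4: pos2(id47) recv 91: fwd; pos3(id40) recv 89: fwd
Round 5: pos3(id40) recv 91: fwd; pos4(id74) recv 89: fwd
Round 6: pos4(id74) recv 91: fwd; pos5(id75) recv 89: fwd
Round 7: pos5(id75) recv 91: fwd; pos6(id91) recv 89: drop
Round 8: pos6(id91) recv 91: ELECTED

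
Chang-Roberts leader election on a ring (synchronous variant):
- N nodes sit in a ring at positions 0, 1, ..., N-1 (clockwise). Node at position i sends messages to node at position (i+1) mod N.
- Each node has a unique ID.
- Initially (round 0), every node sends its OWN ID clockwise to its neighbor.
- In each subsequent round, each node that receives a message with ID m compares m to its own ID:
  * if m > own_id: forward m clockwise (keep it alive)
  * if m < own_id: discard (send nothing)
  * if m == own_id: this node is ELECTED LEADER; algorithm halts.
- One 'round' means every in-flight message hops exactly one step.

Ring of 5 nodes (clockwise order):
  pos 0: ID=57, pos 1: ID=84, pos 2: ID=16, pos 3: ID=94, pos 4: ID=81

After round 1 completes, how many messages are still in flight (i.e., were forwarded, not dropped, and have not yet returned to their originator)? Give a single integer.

Answer: 3

Derivation:
Round 1: pos1(id84) recv 57: drop; pos2(id16) recv 84: fwd; pos3(id94) recv 16: drop; pos4(id81) recv 94: fwd; pos0(id57) recv 81: fwd
After round 1: 3 messages still in flight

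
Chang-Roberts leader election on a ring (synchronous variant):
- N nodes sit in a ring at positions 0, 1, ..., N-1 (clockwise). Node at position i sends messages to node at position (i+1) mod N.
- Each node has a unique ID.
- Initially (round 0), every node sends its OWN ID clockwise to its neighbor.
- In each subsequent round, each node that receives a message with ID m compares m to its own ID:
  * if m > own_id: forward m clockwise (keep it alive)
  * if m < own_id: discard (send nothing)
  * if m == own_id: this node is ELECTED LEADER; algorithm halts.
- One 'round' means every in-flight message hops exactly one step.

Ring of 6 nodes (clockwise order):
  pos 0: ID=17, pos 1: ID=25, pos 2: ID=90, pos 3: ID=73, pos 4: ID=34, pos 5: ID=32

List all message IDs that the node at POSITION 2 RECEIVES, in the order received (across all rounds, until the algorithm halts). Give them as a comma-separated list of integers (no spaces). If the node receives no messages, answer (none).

Round 1: pos1(id25) recv 17: drop; pos2(id90) recv 25: drop; pos3(id73) recv 90: fwd; pos4(id34) recv 73: fwd; pos5(id32) recv 34: fwd; pos0(id17) recv 32: fwd
Round 2: pos4(id34) recv 90: fwd; pos5(id32) recv 73: fwd; pos0(id17) recv 34: fwd; pos1(id25) recv 32: fwd
Round 3: pos5(id32) recv 90: fwd; pos0(id17) recv 73: fwd; pos1(id25) recv 34: fwd; pos2(id90) recv 32: drop
Round 4: pos0(id17) recv 90: fwd; pos1(id25) recv 73: fwd; pos2(id90) recv 34: drop
Round 5: pos1(id25) recv 90: fwd; pos2(id90) recv 73: drop
Round 6: pos2(id90) recv 90: ELECTED

Answer: 25,32,34,73,90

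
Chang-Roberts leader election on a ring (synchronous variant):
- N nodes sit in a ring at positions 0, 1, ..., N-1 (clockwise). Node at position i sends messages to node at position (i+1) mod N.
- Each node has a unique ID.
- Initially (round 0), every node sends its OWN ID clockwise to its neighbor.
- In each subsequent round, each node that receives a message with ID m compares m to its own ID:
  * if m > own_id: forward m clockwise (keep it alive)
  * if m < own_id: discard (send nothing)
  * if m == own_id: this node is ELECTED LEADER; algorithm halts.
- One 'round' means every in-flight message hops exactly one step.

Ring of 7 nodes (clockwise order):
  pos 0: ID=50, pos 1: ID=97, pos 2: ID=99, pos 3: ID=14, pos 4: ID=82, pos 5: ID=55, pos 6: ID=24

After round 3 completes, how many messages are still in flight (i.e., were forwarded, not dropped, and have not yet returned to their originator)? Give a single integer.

Round 1: pos1(id97) recv 50: drop; pos2(id99) recv 97: drop; pos3(id14) recv 99: fwd; pos4(id82) recv 14: drop; pos5(id55) recv 82: fwd; pos6(id24) recv 55: fwd; pos0(id50) recv 24: drop
Round 2: pos4(id82) recv 99: fwd; pos6(id24) recv 82: fwd; pos0(id50) recv 55: fwd
Round 3: pos5(id55) recv 99: fwd; pos0(id50) recv 82: fwd; pos1(id97) recv 55: drop
After round 3: 2 messages still in flight

Answer: 2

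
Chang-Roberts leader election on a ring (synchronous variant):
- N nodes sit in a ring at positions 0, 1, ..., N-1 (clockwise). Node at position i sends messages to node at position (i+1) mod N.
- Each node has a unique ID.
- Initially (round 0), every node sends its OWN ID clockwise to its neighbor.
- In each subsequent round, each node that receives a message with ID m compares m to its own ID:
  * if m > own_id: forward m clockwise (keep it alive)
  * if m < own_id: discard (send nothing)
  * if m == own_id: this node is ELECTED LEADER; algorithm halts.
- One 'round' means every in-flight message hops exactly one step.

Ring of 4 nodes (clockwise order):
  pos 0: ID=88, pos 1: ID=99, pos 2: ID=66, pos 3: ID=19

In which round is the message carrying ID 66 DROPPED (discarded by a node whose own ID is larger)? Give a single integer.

Answer: 2

Derivation:
Round 1: pos1(id99) recv 88: drop; pos2(id66) recv 99: fwd; pos3(id19) recv 66: fwd; pos0(id88) recv 19: drop
Round 2: pos3(id19) recv 99: fwd; pos0(id88) recv 66: drop
Round 3: pos0(id88) recv 99: fwd
Round 4: pos1(id99) recv 99: ELECTED
Message ID 66 originates at pos 2; dropped at pos 0 in round 2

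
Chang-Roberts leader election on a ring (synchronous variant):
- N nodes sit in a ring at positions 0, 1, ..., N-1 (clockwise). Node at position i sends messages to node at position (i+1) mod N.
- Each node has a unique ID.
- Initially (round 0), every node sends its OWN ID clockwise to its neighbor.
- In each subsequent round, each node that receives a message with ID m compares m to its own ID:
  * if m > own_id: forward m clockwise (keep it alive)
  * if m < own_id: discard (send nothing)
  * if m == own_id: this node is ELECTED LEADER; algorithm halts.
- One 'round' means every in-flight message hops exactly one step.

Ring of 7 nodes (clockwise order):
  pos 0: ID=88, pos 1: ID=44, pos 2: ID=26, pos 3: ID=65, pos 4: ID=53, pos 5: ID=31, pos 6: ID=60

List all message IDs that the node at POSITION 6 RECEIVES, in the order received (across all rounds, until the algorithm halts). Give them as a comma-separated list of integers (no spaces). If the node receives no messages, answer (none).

Round 1: pos1(id44) recv 88: fwd; pos2(id26) recv 44: fwd; pos3(id65) recv 26: drop; pos4(id53) recv 65: fwd; pos5(id31) recv 53: fwd; pos6(id60) recv 31: drop; pos0(id88) recv 60: drop
Round 2: pos2(id26) recv 88: fwd; pos3(id65) recv 44: drop; pos5(id31) recv 65: fwd; pos6(id60) recv 53: drop
Round 3: pos3(id65) recv 88: fwd; pos6(id60) recv 65: fwd
Round 4: pos4(id53) recv 88: fwd; pos0(id88) recv 65: drop
Round 5: pos5(id31) recv 88: fwd
Round 6: pos6(id60) recv 88: fwd
Round 7: pos0(id88) recv 88: ELECTED

Answer: 31,53,65,88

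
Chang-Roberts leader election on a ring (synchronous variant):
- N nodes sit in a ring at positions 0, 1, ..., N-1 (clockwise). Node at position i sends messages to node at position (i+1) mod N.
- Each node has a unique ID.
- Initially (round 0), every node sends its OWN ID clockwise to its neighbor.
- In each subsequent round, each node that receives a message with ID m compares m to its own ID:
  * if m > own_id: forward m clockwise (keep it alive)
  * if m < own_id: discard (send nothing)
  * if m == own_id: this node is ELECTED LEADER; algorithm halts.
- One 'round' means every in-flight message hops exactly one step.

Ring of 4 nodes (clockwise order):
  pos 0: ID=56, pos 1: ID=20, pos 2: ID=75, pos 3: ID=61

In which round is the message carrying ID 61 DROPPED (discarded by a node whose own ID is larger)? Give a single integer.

Round 1: pos1(id20) recv 56: fwd; pos2(id75) recv 20: drop; pos3(id61) recv 75: fwd; pos0(id56) recv 61: fwd
Round 2: pos2(id75) recv 56: drop; pos0(id56) recv 75: fwd; pos1(id20) recv 61: fwd
Round 3: pos1(id20) recv 75: fwd; pos2(id75) recv 61: drop
Round 4: pos2(id75) recv 75: ELECTED
Message ID 61 originates at pos 3; dropped at pos 2 in round 3

Answer: 3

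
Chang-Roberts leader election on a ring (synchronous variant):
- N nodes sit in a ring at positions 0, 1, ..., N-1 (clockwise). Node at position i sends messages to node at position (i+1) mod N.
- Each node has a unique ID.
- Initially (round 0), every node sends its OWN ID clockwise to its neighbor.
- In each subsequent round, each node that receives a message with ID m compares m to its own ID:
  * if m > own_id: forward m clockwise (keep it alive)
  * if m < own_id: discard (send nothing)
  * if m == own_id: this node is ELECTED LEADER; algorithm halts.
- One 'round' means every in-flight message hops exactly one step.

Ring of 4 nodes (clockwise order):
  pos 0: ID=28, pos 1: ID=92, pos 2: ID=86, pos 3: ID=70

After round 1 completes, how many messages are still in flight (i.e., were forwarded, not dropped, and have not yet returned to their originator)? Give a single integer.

Round 1: pos1(id92) recv 28: drop; pos2(id86) recv 92: fwd; pos3(id70) recv 86: fwd; pos0(id28) recv 70: fwd
After round 1: 3 messages still in flight

Answer: 3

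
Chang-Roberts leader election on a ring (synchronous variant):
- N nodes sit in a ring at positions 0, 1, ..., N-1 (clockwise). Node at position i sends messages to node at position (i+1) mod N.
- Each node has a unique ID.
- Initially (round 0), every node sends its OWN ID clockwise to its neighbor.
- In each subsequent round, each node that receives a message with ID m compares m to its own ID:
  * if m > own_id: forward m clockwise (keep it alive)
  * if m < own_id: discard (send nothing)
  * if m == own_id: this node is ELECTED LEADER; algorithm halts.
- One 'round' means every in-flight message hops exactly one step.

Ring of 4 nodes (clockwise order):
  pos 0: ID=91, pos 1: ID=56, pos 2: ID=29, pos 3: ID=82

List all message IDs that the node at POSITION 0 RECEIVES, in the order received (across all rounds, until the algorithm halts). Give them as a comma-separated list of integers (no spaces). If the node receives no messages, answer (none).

Round 1: pos1(id56) recv 91: fwd; pos2(id29) recv 56: fwd; pos3(id82) recv 29: drop; pos0(id91) recv 82: drop
Round 2: pos2(id29) recv 91: fwd; pos3(id82) recv 56: drop
Round 3: pos3(id82) recv 91: fwd
Round 4: pos0(id91) recv 91: ELECTED

Answer: 82,91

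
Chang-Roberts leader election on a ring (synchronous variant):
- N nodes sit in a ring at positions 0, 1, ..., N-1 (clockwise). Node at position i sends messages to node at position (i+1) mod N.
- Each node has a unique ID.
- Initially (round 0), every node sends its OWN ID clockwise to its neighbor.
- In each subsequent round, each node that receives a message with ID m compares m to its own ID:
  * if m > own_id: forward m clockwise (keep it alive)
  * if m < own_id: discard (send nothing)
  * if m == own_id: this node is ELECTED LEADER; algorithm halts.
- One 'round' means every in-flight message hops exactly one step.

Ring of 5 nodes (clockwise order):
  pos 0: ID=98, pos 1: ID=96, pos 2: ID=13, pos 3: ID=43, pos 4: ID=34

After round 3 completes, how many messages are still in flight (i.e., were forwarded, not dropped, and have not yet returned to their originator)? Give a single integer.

Round 1: pos1(id96) recv 98: fwd; pos2(id13) recv 96: fwd; pos3(id43) recv 13: drop; pos4(id34) recv 43: fwd; pos0(id98) recv 34: drop
Round 2: pos2(id13) recv 98: fwd; pos3(id43) recv 96: fwd; pos0(id98) recv 43: drop
Round 3: pos3(id43) recv 98: fwd; pos4(id34) recv 96: fwd
After round 3: 2 messages still in flight

Answer: 2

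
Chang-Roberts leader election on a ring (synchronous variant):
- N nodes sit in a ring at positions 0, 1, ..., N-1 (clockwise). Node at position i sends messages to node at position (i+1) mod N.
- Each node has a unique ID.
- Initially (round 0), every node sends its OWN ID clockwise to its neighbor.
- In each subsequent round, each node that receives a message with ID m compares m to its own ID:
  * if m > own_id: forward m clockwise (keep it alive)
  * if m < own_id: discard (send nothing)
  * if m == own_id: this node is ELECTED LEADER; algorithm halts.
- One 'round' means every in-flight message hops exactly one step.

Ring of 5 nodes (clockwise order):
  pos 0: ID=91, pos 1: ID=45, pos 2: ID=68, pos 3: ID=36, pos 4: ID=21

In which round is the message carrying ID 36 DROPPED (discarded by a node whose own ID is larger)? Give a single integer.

Answer: 2

Derivation:
Round 1: pos1(id45) recv 91: fwd; pos2(id68) recv 45: drop; pos3(id36) recv 68: fwd; pos4(id21) recv 36: fwd; pos0(id91) recv 21: drop
Round 2: pos2(id68) recv 91: fwd; pos4(id21) recv 68: fwd; pos0(id91) recv 36: drop
Round 3: pos3(id36) recv 91: fwd; pos0(id91) recv 68: drop
Round 4: pos4(id21) recv 91: fwd
Round 5: pos0(id91) recv 91: ELECTED
Message ID 36 originates at pos 3; dropped at pos 0 in round 2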